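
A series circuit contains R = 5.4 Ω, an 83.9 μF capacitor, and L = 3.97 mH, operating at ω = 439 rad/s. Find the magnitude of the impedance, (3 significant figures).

26.0 Ω

X_L = ωL = 1.74 Ω
X_C = 1/(ωC) = 27.2 Ω
Net reactance X = X_L − X_C = -25.4 Ω
Z = 5.40 − j25.4 Ω
|Z| = √(5.40² + 25.4²) = 26.0 Ω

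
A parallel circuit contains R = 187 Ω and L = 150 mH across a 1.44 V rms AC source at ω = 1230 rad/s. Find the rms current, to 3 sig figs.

11.0 mA

X_L = ωL = 184 Ω
Parallel: admittances add. Y = 1/R + 1/(jωL)
Y = (0.00535 − j0.00542) S
|Y| = 0.00761 S → |Z| = 1/|Y| = 131 Ω, ∠Z = −∠Y = 45.4°
I = V/|Z| = 1.44/131 = 11.0 mA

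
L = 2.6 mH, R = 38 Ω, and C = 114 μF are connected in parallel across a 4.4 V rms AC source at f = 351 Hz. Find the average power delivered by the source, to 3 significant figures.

ω = 2πf = 2205 rad/s
X_L = ωL = 5.73 Ω
X_C = 1/(ωC) = 3.98 Ω
Parallel: admittances add. Y = 1/R + 1/(jωL) + jωC
Y = (0.0263 + j0.0770) S
|Y| = 0.0814 S → |Z| = 1/|Y| = 12.3 Ω, ∠Z = −∠Y = -71.1°
I = V/|Z| = 358 mA
P = VI cos φ = 4.4 × 0.358 × cos(-71.1°) = 509 mW

509 mW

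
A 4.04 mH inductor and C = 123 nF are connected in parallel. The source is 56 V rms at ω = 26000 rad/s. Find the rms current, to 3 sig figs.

354 mA

X_L = ωL = 105 Ω
X_C = 1/(ωC) = 313 Ω
Parallel: admittances add. Y = 1/(jωL) + jωC
Y = (0 − j0.00632) S
|Y| = 0.00632 S → |Z| = 1/|Y| = 158 Ω, ∠Z = −∠Y = 90.0°
I = V/|Z| = 56/158 = 354 mA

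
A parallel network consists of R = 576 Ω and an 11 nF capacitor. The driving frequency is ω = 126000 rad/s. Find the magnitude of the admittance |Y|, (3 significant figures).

X_C = 1/(ωC) = 722 Ω
Parallel: admittances add. Y = 1/R + jωC
Y = (0.00174 + j0.00139) S
|Y| = 0.00222 S → |Z| = 1/|Y| = 450 Ω, ∠Z = −∠Y = -38.6°

2.22 mS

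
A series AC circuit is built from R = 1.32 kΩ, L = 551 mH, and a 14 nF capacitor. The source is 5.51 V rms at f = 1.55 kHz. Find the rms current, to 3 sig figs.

2.33 mA

ω = 2πf = 9739 rad/s
X_L = ωL = 5370 Ω
X_C = 1/(ωC) = 7330 Ω
Net reactance X = X_L − X_C = -1970 Ω
Z = 1320 − j1970 Ω
|Z| = √(1320² + 1970²) = 2370 Ω
I = V/|Z| = 5.51/2370 = 2.33 mA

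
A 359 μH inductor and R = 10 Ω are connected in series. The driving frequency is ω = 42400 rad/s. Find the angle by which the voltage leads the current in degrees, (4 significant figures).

56.70°

X_L = ωL = 15.22 Ω
Z = 10.00 + j15.22 Ω
|Z| = √(10.00² + 15.22²) = 18.21 Ω
∠Z = arctan(15.22/10.00) = 56.70°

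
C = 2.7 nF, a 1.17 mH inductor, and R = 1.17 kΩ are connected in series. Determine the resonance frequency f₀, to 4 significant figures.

89.55 kHz

ω₀ = 1/√(LC) = 1/√(0.00117 × 2.7e-09) = 562600 rad/s
f₀ = ω₀/(2π) = 89.55 kHz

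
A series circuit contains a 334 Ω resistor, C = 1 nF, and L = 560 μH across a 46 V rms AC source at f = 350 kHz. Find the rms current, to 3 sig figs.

54.4 mA

ω = 2πf = 2.199e+06 rad/s
X_L = ωL = 1230 Ω
X_C = 1/(ωC) = 455 Ω
Net reactance X = X_L − X_C = 777 Ω
Z = 334 + j777 Ω
|Z| = √(334² + 777²) = 846 Ω
I = V/|Z| = 46/846 = 54.4 mA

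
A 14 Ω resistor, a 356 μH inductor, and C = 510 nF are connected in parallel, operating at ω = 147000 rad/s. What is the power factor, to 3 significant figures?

X_L = ωL = 52.3 Ω
X_C = 1/(ωC) = 13.3 Ω
Parallel: admittances add. Y = 1/R + 1/(jωL) + jωC
Y = (0.0714 + j0.0559) S
|Y| = 0.0907 S → |Z| = 1/|Y| = 11.0 Ω, ∠Z = −∠Y = -38.0°
cos φ = cos(-38.0°) = 0.788

0.788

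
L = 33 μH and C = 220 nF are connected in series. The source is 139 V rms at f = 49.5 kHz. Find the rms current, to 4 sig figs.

31.95 A

ω = 2πf = 311000 rad/s
X_L = ωL = 10.26 Ω
X_C = 1/(ωC) = 14.61 Ω
Net reactance X = X_L − X_C = -4.351 Ω
Z = − j4.351 Ω
|Z| = √(0² + 4.351²) = 4.351 Ω
I = V/|Z| = 139/4.351 = 31.95 A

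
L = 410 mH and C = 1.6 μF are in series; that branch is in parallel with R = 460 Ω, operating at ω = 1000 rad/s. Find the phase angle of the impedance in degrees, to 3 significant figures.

-64.9°

X_L = ωL = 410 Ω
X_C = 1/(ωC) = 625 Ω
Branch 1: Z₁ = R = 460 Ω
Branch 2 (series LC): Z₂ = j(X_L − X_C) = −j215 Ω
Parallel: Z = Z₁Z₂/(Z₁+Z₂), |Z| = 195 Ω, ∠Z = -64.9°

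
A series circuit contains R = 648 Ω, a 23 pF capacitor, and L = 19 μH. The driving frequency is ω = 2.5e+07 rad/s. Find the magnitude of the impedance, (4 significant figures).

1421 Ω

X_L = ωL = 475.0 Ω
X_C = 1/(ωC) = 1739 Ω
Net reactance X = X_L − X_C = -1264 Ω
Z = 648.0 − j1264 Ω
|Z| = √(648.0² + 1264²) = 1421 Ω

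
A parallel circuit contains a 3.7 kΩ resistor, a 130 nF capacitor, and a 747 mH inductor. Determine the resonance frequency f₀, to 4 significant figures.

ω₀ = 1/√(LC) = 1/√(0.747 × 1.3e-07) = 3209 rad/s
f₀ = ω₀/(2π) = 510.7 Hz

510.7 Hz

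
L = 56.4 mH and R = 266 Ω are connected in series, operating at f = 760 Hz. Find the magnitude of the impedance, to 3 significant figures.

379 Ω

ω = 2πf = 4775 rad/s
X_L = ωL = 269 Ω
Z = 266 + j269 Ω
|Z| = √(266² + 269²) = 379 Ω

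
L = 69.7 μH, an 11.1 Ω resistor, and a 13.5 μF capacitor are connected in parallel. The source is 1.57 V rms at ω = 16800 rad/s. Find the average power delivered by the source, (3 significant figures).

X_L = ωL = 1.17 Ω
X_C = 1/(ωC) = 4.41 Ω
Parallel: admittances add. Y = 1/R + 1/(jωL) + jωC
Y = (0.0901 − j0.627) S
|Y| = 0.634 S → |Z| = 1/|Y| = 1.58 Ω, ∠Z = −∠Y = 81.8°
I = V/|Z| = 995 mA
P = VI cos φ = 1.57 × 0.995 × cos(81.8°) = 222 mW

222 mW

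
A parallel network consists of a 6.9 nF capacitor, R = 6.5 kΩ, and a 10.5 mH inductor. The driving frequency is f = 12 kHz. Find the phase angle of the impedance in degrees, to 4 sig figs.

ω = 2πf = 75400 rad/s
X_L = ωL = 791.7 Ω
X_C = 1/(ωC) = 1922 Ω
Parallel: admittances add. Y = 1/R + 1/(jωL) + jωC
Y = (0.0001538 − j0.0007429) S
|Y| = 0.0007586 S → |Z| = 1/|Y| = 1318 Ω, ∠Z = −∠Y = 78.30°

78.30°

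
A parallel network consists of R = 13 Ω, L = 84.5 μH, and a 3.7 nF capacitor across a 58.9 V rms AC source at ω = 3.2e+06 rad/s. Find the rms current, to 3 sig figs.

X_L = ωL = 270 Ω
X_C = 1/(ωC) = 84.5 Ω
Parallel: admittances add. Y = 1/R + 1/(jωL) + jωC
Y = (0.0769 + j0.00814) S
|Y| = 0.0774 S → |Z| = 1/|Y| = 12.9 Ω, ∠Z = −∠Y = -6.04°
I = V/|Z| = 58.9/12.9 = 4.56 A

4.56 A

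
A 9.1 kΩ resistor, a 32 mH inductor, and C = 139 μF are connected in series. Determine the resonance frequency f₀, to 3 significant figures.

75.5 Hz

ω₀ = 1/√(LC) = 1/√(0.032 × 0.000139) = 474.2 rad/s
f₀ = ω₀/(2π) = 75.5 Hz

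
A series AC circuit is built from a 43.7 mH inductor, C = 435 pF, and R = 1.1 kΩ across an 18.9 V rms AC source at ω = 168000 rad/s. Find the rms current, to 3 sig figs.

X_L = ωL = 7340 Ω
X_C = 1/(ωC) = 13700 Ω
Net reactance X = X_L − X_C = -6340 Ω
Z = 1100 − j6340 Ω
|Z| = √(1100² + 6340²) = 6440 Ω
I = V/|Z| = 18.9/6440 = 2.94 mA

2.94 mA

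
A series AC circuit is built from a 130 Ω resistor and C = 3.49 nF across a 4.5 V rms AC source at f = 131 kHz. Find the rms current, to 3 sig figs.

ω = 2πf = 823100 rad/s
X_C = 1/(ωC) = 348 Ω
Z = 130 − j348 Ω
|Z| = √(130² + 348²) = 372 Ω
I = V/|Z| = 4.5/372 = 12.1 mA

12.1 mA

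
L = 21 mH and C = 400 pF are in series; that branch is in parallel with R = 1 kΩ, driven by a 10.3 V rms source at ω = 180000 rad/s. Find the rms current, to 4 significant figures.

10.35 mA

X_L = ωL = 3780 Ω
X_C = 1/(ωC) = 13890 Ω
Branch 1: Z₁ = R = 1000 Ω
Branch 2 (series LC): Z₂ = j(X_L − X_C) = −j10110 Ω
Parallel: Z = Z₁Z₂/(Z₁+Z₂), |Z| = 995.1 Ω, ∠Z = -5.649°
I = V/|Z| = 10.3/995.1 = 10.35 mA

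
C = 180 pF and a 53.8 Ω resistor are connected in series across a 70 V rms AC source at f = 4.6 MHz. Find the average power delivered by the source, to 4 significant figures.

6.617 W

ω = 2πf = 2.89e+07 rad/s
X_C = 1/(ωC) = 192.2 Ω
Z = 53.80 − j192.2 Ω
|Z| = √(53.80² + 192.2²) = 199.6 Ω
∠Z = arctan(-192.2/53.80) = -74.36°
I = V/|Z| = 350.7 mA
P = VI cos φ = 70 × 0.3507 × cos(-74.36°) = 6.617 W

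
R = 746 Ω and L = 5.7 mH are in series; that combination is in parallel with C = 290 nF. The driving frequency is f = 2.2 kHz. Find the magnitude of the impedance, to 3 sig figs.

245 Ω

ω = 2πf = 13820 rad/s
X_L = ωL = 78.8 Ω
X_C = 1/(ωC) = 249 Ω
Branch 1 (R+jX_L): Z₁ = 746 + j78.8 Ω, |Z₁| = 750 Ω
Branch 2 (−jX_C): Z₂ = −j249 Ω
Parallel: Z = Z₁Z₂/(Z₁+Z₂), |Z| = 245 Ω, ∠Z = -71.1°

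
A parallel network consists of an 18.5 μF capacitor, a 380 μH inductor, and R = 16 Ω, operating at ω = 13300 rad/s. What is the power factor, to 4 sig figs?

0.7919

X_L = ωL = 5.054 Ω
X_C = 1/(ωC) = 4.064 Ω
Parallel: admittances add. Y = 1/R + 1/(jωL) + jωC
Y = (0.06250 + j0.04819) S
|Y| = 0.07892 S → |Z| = 1/|Y| = 12.67 Ω, ∠Z = −∠Y = -37.63°
cos φ = cos(-37.63°) = 0.7919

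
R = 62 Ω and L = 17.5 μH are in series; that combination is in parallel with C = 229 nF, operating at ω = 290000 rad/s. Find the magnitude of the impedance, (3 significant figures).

14.9 Ω

X_L = ωL = 5.07 Ω
X_C = 1/(ωC) = 15.1 Ω
Branch 1 (R+jX_L): Z₁ = 62.0 + j5.07 Ω, |Z₁| = 62.2 Ω
Branch 2 (−jX_C): Z₂ = −j15.1 Ω
Parallel: Z = Z₁Z₂/(Z₁+Z₂), |Z| = 14.9 Ω, ∠Z = -76.2°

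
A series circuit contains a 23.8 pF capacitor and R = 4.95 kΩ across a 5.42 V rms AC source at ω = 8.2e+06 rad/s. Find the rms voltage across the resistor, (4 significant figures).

3.766 V

X_C = 1/(ωC) = 5124 Ω
Z = 4950 − j5124 Ω
|Z| = √(4950² + 5124²) = 7124 Ω
I = V/|Z| = 760.8 μA
V_R = I·|Z_R| = 0.0007608 × 4950 = 3.766 V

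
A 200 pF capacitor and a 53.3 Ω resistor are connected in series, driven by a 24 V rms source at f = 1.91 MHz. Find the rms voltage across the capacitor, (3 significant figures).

ω = 2πf = 1.2e+07 rad/s
X_C = 1/(ωC) = 417 Ω
Z = 53.3 − j417 Ω
|Z| = √(53.3² + 417²) = 420 Ω
I = V/|Z| = 57.1 mA
V_C = I·|Z_C| = 0.0571 × 417 = 23.8 V

23.8 V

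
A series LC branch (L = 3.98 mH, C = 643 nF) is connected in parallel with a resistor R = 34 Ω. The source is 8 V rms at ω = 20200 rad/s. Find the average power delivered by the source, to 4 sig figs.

X_L = ωL = 80.40 Ω
X_C = 1/(ωC) = 76.99 Ω
Branch 1: Z₁ = R = 34.00 Ω
Branch 2 (series LC): Z₂ = j(X_L − X_C) = j3.405 Ω
Parallel: Z = Z₁Z₂/(Z₁+Z₂), |Z| = 3.388 Ω, ∠Z = 84.28°
I = V/|Z| = 2.361 A
P = VI cos φ = 8 × 2.361 × cos(84.28°) = 1.882 W

1.882 W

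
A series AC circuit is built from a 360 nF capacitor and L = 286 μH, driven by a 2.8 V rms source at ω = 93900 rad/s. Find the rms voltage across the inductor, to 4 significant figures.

27.58 V

X_L = ωL = 26.86 Ω
X_C = 1/(ωC) = 29.58 Ω
Net reactance X = X_L − X_C = -2.727 Ω
Z = − j2.727 Ω
|Z| = √(0² + 2.727²) = 2.727 Ω
I = V/|Z| = 1.027 A
V_L = I·|Z_L| = 1.027 × 26.86 = 27.58 V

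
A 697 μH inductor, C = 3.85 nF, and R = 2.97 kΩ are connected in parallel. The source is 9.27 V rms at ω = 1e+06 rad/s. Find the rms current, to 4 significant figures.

X_L = ωL = 697.0 Ω
X_C = 1/(ωC) = 259.7 Ω
Parallel: admittances add. Y = 1/R + 1/(jωL) + jωC
Y = (0.0003367 + j0.002415) S
|Y| = 0.002439 S → |Z| = 1/|Y| = 410.1 Ω, ∠Z = −∠Y = -82.06°
I = V/|Z| = 9.27/410.1 = 22.61 mA

22.61 mA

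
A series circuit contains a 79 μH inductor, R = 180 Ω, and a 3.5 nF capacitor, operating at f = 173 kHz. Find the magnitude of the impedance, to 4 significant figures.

ω = 2πf = 1.087e+06 rad/s
X_L = ωL = 85.87 Ω
X_C = 1/(ωC) = 262.8 Ω
Net reactance X = X_L − X_C = -177.0 Ω
Z = 180.0 − j177.0 Ω
|Z| = √(180.0² + 177.0²) = 252.4 Ω

252.4 Ω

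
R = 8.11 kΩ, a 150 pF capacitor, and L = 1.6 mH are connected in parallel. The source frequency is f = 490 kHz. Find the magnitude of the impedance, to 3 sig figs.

ω = 2πf = 3.079e+06 rad/s
X_L = ωL = 4930 Ω
X_C = 1/(ωC) = 2170 Ω
Parallel: admittances add. Y = 1/R + 1/(jωL) + jωC
Y = (0.000123 + j0.000259) S
|Y| = 0.000287 S → |Z| = 1/|Y| = 3490 Ω, ∠Z = −∠Y = -64.5°

3490 Ω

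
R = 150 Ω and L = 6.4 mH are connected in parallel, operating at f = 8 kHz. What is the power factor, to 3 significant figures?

ω = 2πf = 50270 rad/s
X_L = ωL = 322 Ω
Parallel: admittances add. Y = 1/R + 1/(jωL)
Y = (0.00667 − j0.00311) S
|Y| = 0.00736 S → |Z| = 1/|Y| = 136 Ω, ∠Z = −∠Y = 25.0°
cos φ = cos(25.0°) = 0.906

0.906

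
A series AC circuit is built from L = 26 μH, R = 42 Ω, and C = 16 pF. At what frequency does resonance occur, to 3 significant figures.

7.80 MHz

ω₀ = 1/√(LC) = 1/√(2.6e-05 × 1.6e-11) = 4.903e+07 rad/s
f₀ = ω₀/(2π) = 7.80 MHz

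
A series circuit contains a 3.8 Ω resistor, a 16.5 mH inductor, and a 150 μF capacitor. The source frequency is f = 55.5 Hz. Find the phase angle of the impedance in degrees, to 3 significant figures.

-74.1°

ω = 2πf = 348.7 rad/s
X_L = ωL = 5.75 Ω
X_C = 1/(ωC) = 19.1 Ω
Net reactance X = X_L − X_C = -13.4 Ω
Z = 3.80 − j13.4 Ω
|Z| = √(3.80² + 13.4²) = 13.9 Ω
∠Z = arctan(-13.4/3.80) = -74.1°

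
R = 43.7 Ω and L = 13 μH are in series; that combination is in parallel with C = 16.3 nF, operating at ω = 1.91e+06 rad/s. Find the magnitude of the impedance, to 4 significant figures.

X_L = ωL = 24.83 Ω
X_C = 1/(ωC) = 32.12 Ω
Branch 1 (R+jX_L): Z₁ = 43.70 + j24.83 Ω, |Z₁| = 50.26 Ω
Branch 2 (−jX_C): Z₂ = −j32.12 Ω
Parallel: Z = Z₁Z₂/(Z₁+Z₂), |Z| = 36.44 Ω, ∠Z = -50.92°

36.44 Ω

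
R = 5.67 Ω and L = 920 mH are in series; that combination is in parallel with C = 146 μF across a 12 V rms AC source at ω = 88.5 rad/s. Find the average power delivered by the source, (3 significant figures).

123 mW

X_L = ωL = 81.4 Ω
X_C = 1/(ωC) = 77.4 Ω
Branch 1 (R+jX_L): Z₁ = 5.67 + j81.4 Ω, |Z₁| = 81.6 Ω
Branch 2 (−jX_C): Z₂ = −j77.4 Ω
Parallel: Z = Z₁Z₂/(Z₁+Z₂), |Z| = 908 Ω, ∠Z = -39.4°
I = V/|Z| = 13.2 mA
P = VI cos φ = 12 × 0.0132 × cos(-39.4°) = 123 mW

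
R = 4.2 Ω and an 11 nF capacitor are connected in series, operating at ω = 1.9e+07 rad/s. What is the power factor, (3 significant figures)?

X_C = 1/(ωC) = 4.78 Ω
Z = 4.20 − j4.78 Ω
|Z| = √(4.20² + 4.78²) = 6.37 Ω
∠Z = arctan(-4.78/4.20) = -48.7°
cos φ = cos(-48.7°) = 0.660

0.660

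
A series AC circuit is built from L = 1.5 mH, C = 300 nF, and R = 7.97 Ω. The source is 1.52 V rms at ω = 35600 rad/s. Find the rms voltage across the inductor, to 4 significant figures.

1.979 V

X_L = ωL = 53.40 Ω
X_C = 1/(ωC) = 93.63 Ω
Net reactance X = X_L − X_C = -40.23 Ω
Z = 7.970 − j40.23 Ω
|Z| = √(7.970² + 40.23²) = 41.01 Ω
I = V/|Z| = 37.06 mA
V_L = I·|Z_L| = 0.03706 × 53.40 = 1.979 V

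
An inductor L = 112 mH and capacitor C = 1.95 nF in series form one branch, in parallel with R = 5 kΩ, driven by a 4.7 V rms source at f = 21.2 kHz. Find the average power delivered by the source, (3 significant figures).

ω = 2πf = 133200 rad/s
X_L = ωL = 14900 Ω
X_C = 1/(ωC) = 3850 Ω
Branch 1: Z₁ = R = 5000 Ω
Branch 2 (series LC): Z₂ = j(X_L − X_C) = j11100 Ω
Parallel: Z = Z₁Z₂/(Z₁+Z₂), |Z| = 4560 Ω, ∠Z = 24.3°
I = V/|Z| = 1.03 mA
P = VI cos φ = 4.7 × 0.00103 × cos(24.3°) = 4.42 mW

4.42 mW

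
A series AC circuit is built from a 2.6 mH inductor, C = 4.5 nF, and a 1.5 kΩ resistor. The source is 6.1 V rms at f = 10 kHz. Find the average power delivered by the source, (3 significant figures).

4.10 mW

ω = 2πf = 62830 rad/s
X_L = ωL = 163 Ω
X_C = 1/(ωC) = 3540 Ω
Net reactance X = X_L − X_C = -3370 Ω
Z = 1500 − j3370 Ω
|Z| = √(1500² + 3370²) = 3690 Ω
∠Z = arctan(-3370/1500) = -66.0°
I = V/|Z| = 1.65 mA
P = VI cos φ = 6.1 × 0.00165 × cos(-66.0°) = 4.10 mW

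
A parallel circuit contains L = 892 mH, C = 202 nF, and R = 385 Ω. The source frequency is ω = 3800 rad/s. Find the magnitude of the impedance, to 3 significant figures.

X_L = ωL = 3390 Ω
X_C = 1/(ωC) = 1300 Ω
Parallel: admittances add. Y = 1/R + 1/(jωL) + jωC
Y = (0.00260 + j0.000473) S
|Y| = 0.00264 S → |Z| = 1/|Y| = 379 Ω, ∠Z = −∠Y = -10.3°

379 Ω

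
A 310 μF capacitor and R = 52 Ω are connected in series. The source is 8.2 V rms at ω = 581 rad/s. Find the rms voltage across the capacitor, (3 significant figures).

X_C = 1/(ωC) = 5.55 Ω
Z = 52.0 − j5.55 Ω
|Z| = √(52.0² + 5.55²) = 52.3 Ω
I = V/|Z| = 157 mA
V_C = I·|Z_C| = 0.157 × 5.55 = 0.871 V

0.871 V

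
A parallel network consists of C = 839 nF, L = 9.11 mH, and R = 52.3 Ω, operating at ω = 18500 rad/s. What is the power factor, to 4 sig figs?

X_L = ωL = 168.5 Ω
X_C = 1/(ωC) = 64.43 Ω
Parallel: admittances add. Y = 1/R + 1/(jωL) + jωC
Y = (0.01912 + j0.009588) S
|Y| = 0.02139 S → |Z| = 1/|Y| = 46.75 Ω, ∠Z = −∠Y = -26.63°
cos φ = cos(-26.63°) = 0.8939

0.8939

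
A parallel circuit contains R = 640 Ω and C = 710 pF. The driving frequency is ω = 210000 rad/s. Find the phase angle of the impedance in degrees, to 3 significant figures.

X_C = 1/(ωC) = 6710 Ω
Parallel: admittances add. Y = 1/R + jωC
Y = (0.00156 + j0.000149) S
|Y| = 0.00157 S → |Z| = 1/|Y| = 637 Ω, ∠Z = −∠Y = -5.45°

-5.45°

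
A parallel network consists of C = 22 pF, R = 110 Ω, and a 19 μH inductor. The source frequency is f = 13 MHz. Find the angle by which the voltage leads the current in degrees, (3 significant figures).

ω = 2πf = 8.168e+07 rad/s
X_L = ωL = 1550 Ω
X_C = 1/(ωC) = 556 Ω
Parallel: admittances add. Y = 1/R + 1/(jωL) + jωC
Y = (0.00909 + j0.00115) S
|Y| = 0.00916 S → |Z| = 1/|Y| = 109 Ω, ∠Z = −∠Y = -7.23°

-7.23°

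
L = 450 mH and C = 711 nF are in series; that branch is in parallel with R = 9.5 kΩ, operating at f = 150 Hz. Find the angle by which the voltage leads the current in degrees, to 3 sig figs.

ω = 2πf = 942.5 rad/s
X_L = ωL = 424 Ω
X_C = 1/(ωC) = 1490 Ω
Branch 1: Z₁ = R = 9500 Ω
Branch 2 (series LC): Z₂ = j(X_L − X_C) = −j1070 Ω
Parallel: Z = Z₁Z₂/(Z₁+Z₂), |Z| = 1060 Ω, ∠Z = -83.6°

-83.6°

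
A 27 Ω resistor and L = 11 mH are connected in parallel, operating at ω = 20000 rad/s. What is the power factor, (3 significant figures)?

X_L = ωL = 220 Ω
Parallel: admittances add. Y = 1/R + 1/(jωL)
Y = (0.0370 − j0.00455) S
|Y| = 0.0373 S → |Z| = 1/|Y| = 26.8 Ω, ∠Z = −∠Y = 7.00°
cos φ = cos(7.00°) = 0.993

0.993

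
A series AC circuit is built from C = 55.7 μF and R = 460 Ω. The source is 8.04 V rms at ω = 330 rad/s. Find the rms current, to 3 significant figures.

17.4 mA

X_C = 1/(ωC) = 54.4 Ω
Z = 460 − j54.4 Ω
|Z| = √(460² + 54.4²) = 463 Ω
I = V/|Z| = 8.04/463 = 17.4 mA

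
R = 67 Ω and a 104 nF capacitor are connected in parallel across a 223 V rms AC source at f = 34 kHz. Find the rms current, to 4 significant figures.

ω = 2πf = 213600 rad/s
X_C = 1/(ωC) = 45.01 Ω
Parallel: admittances add. Y = 1/R + jωC
Y = (0.01493 + j0.02222) S
|Y| = 0.02677 S → |Z| = 1/|Y| = 37.36 Ω, ∠Z = −∠Y = -56.11°
I = V/|Z| = 223/37.36 = 5.969 A

5.969 A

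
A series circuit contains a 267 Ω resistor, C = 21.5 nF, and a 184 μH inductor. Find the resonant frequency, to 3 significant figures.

80.0 kHz

ω₀ = 1/√(LC) = 1/√(0.000184 × 2.15e-08) = 502800 rad/s
f₀ = ω₀/(2π) = 80.0 kHz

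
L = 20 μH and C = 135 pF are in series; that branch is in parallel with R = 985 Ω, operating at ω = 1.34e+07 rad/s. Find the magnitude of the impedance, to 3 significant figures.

274 Ω

X_L = ωL = 268 Ω
X_C = 1/(ωC) = 553 Ω
Branch 1: Z₁ = R = 985 Ω
Branch 2 (series LC): Z₂ = j(X_L − X_C) = −j285 Ω
Parallel: Z = Z₁Z₂/(Z₁+Z₂), |Z| = 274 Ω, ∠Z = -73.9°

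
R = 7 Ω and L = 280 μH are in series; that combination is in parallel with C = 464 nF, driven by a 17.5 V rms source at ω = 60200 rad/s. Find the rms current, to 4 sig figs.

540.9 mA

X_L = ωL = 16.86 Ω
X_C = 1/(ωC) = 35.80 Ω
Branch 1 (R+jX_L): Z₁ = 7.000 + j16.86 Ω, |Z₁| = 18.25 Ω
Branch 2 (−jX_C): Z₂ = −j35.80 Ω
Parallel: Z = Z₁Z₂/(Z₁+Z₂), |Z| = 32.35 Ω, ∠Z = 47.17°
I = V/|Z| = 17.5/32.35 = 540.9 mA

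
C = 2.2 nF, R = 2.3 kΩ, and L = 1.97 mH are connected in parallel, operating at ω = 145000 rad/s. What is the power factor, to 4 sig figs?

X_L = ωL = 285.6 Ω
X_C = 1/(ωC) = 3135 Ω
Parallel: admittances add. Y = 1/R + 1/(jωL) + jωC
Y = (0.0004348 − j0.003182) S
|Y| = 0.003211 S → |Z| = 1/|Y| = 311.4 Ω, ∠Z = −∠Y = 82.22°
cos φ = cos(82.22°) = 0.1354

0.1354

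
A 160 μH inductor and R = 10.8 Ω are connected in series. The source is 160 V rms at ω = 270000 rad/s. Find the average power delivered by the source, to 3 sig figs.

139 W

X_L = ωL = 43.2 Ω
Z = 10.8 + j43.2 Ω
|Z| = √(10.8² + 43.2²) = 44.5 Ω
∠Z = arctan(43.2/10.8) = 76.0°
I = V/|Z| = 3.59 A
P = VI cos φ = 160 × 3.59 × cos(76.0°) = 139 W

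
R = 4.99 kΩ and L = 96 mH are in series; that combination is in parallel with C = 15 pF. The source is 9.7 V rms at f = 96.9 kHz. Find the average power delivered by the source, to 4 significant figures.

ω = 2πf = 608800 rad/s
X_L = ωL = 58450 Ω
X_C = 1/(ωC) = 109500 Ω
Branch 1 (R+jX_L): Z₁ = 4990 + j58450 Ω, |Z₁| = 58660 Ω
Branch 2 (−jX_C): Z₂ = −j109500 Ω
Parallel: Z = Z₁Z₂/(Z₁+Z₂), |Z| = 125200 Ω, ∠Z = 79.54°
I = V/|Z| = 77.46 μA
P = VI cos φ = 9.7 × 7.746e-05 × cos(79.54°) = 136.4 μW

136.4 μW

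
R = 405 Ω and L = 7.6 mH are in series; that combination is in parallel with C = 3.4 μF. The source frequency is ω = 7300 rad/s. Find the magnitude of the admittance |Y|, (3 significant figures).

24.6 mS

X_L = ωL = 55.5 Ω
X_C = 1/(ωC) = 40.3 Ω
Branch 1 (R+jX_L): Z₁ = 405 + j55.5 Ω, |Z₁| = 409 Ω
Branch 2 (−jX_C): Z₂ = −j40.3 Ω
Parallel: Z = Z₁Z₂/(Z₁+Z₂), |Z| = 40.6 Ω, ∠Z = -84.3°
|Y| = 1/|Z| = 24.6 mS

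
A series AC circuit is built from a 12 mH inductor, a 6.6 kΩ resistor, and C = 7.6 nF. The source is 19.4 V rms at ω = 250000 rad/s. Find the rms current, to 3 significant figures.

X_L = ωL = 3000 Ω
X_C = 1/(ωC) = 526 Ω
Net reactance X = X_L − X_C = 2470 Ω
Z = 6600 + j2470 Ω
|Z| = √(6600² + 2470²) = 7050 Ω
I = V/|Z| = 19.4/7050 = 2.75 mA

2.75 mA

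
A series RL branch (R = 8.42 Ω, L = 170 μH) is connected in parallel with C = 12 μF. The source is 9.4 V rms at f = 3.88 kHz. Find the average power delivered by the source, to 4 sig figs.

ω = 2πf = 24380 rad/s
X_L = ωL = 4.144 Ω
X_C = 1/(ωC) = 3.418 Ω
Branch 1 (R+jX_L): Z₁ = 8.420 + j4.144 Ω, |Z₁| = 9.385 Ω
Branch 2 (−jX_C): Z₂ = −j3.418 Ω
Parallel: Z = Z₁Z₂/(Z₁+Z₂), |Z| = 3.796 Ω, ∠Z = -68.72°
I = V/|Z| = 2.476 A
P = VI cos φ = 9.4 × 2.476 × cos(-68.72°) = 8.447 W

8.447 W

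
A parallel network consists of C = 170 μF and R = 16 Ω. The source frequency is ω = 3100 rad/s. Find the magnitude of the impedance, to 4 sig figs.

1.884 Ω

X_C = 1/(ωC) = 1.898 Ω
Parallel: admittances add. Y = 1/R + jωC
Y = (0.06250 + j0.5270) S
|Y| = 0.5307 S → |Z| = 1/|Y| = 1.884 Ω, ∠Z = −∠Y = -83.24°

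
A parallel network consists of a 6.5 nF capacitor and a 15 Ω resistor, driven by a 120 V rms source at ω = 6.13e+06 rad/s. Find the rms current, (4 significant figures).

X_C = 1/(ωC) = 25.10 Ω
Parallel: admittances add. Y = 1/R + jωC
Y = (0.06667 + j0.03984) S
|Y| = 0.07767 S → |Z| = 1/|Y| = 12.88 Ω, ∠Z = −∠Y = -30.87°
I = V/|Z| = 120/12.88 = 9.320 A

9.320 A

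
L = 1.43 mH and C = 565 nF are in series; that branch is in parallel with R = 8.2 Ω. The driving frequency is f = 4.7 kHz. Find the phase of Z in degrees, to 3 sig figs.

-24.9°

ω = 2πf = 29530 rad/s
X_L = ωL = 42.2 Ω
X_C = 1/(ωC) = 59.9 Ω
Branch 1: Z₁ = R = 8.20 Ω
Branch 2 (series LC): Z₂ = j(X_L − X_C) = −j17.7 Ω
Parallel: Z = Z₁Z₂/(Z₁+Z₂), |Z| = 7.44 Ω, ∠Z = -24.9°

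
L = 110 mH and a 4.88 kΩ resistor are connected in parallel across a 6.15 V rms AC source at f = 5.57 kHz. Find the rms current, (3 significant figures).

ω = 2πf = 35000 rad/s
X_L = ωL = 3850 Ω
Parallel: admittances add. Y = 1/R + 1/(jωL)
Y = (0.000205 − j0.000260) S
|Y| = 0.000331 S → |Z| = 1/|Y| = 3020 Ω, ∠Z = −∠Y = 51.7°
I = V/|Z| = 6.15/3020 = 2.03 mA

2.03 mA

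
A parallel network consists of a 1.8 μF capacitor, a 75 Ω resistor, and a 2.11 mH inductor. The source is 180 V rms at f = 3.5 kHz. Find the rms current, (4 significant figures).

4.037 A

ω = 2πf = 21990 rad/s
X_L = ωL = 46.40 Ω
X_C = 1/(ωC) = 25.26 Ω
Parallel: admittances add. Y = 1/R + 1/(jωL) + jωC
Y = (0.01333 + j0.01803) S
|Y| = 0.02243 S → |Z| = 1/|Y| = 44.59 Ω, ∠Z = −∠Y = -53.52°
I = V/|Z| = 180/44.59 = 4.037 A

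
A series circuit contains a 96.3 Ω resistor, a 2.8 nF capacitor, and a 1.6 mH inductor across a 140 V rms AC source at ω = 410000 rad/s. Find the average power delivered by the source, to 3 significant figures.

34.0 W

X_L = ωL = 656 Ω
X_C = 1/(ωC) = 871 Ω
Net reactance X = X_L − X_C = -215 Ω
Z = 96.3 − j215 Ω
|Z| = √(96.3² + 215²) = 236 Ω
∠Z = arctan(-215/96.3) = -65.9°
I = V/|Z| = 594 mA
P = VI cos φ = 140 × 0.594 × cos(-65.9°) = 34.0 W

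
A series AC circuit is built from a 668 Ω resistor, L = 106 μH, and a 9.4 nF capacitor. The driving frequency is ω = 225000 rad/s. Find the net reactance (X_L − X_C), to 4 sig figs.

-449.0 Ω

X_L = ωL = 23.85 Ω
X_C = 1/(ωC) = 472.8 Ω
X = 23.85 − 472.8 = -449.0 Ω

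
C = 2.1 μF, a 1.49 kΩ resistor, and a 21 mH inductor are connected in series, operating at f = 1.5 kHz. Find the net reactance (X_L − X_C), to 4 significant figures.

ω = 2πf = 9425 rad/s
X_L = ωL = 197.9 Ω
X_C = 1/(ωC) = 50.53 Ω
X = 197.9 − 50.53 = 147.4 Ω

147.4 Ω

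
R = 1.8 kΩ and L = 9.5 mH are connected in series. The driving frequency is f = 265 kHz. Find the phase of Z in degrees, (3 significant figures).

83.5°

ω = 2πf = 1.665e+06 rad/s
X_L = ωL = 15800 Ω
Z = 1800 + j15800 Ω
|Z| = √(1800² + 15800²) = 15900 Ω
∠Z = arctan(15800/1800) = 83.5°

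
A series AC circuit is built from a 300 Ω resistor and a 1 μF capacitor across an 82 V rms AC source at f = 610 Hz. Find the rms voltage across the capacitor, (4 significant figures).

53.81 V

ω = 2πf = 3833 rad/s
X_C = 1/(ωC) = 260.9 Ω
Z = 300.0 − j260.9 Ω
|Z| = √(300.0² + 260.9²) = 397.6 Ω
I = V/|Z| = 206.2 mA
V_C = I·|Z_C| = 0.2062 × 260.9 = 53.81 V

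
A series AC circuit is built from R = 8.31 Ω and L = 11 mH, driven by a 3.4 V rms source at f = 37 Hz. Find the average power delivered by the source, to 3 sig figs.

ω = 2πf = 232.5 rad/s
X_L = ωL = 2.56 Ω
Z = 8.31 + j2.56 Ω
|Z| = √(8.31² + 2.56²) = 8.69 Ω
∠Z = arctan(2.56/8.31) = 17.1°
I = V/|Z| = 391 mA
P = VI cos φ = 3.4 × 0.391 × cos(17.1°) = 1.27 W

1.27 W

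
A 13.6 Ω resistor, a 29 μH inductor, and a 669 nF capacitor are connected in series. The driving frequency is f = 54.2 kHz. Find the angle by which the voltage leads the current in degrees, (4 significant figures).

ω = 2πf = 340500 rad/s
X_L = ωL = 9.876 Ω
X_C = 1/(ωC) = 4.389 Ω
Net reactance X = X_L − X_C = 5.487 Ω
Z = 13.60 + j5.487 Ω
|Z| = √(13.60² + 5.487²) = 14.67 Ω
∠Z = arctan(5.487/13.60) = 21.97°

21.97°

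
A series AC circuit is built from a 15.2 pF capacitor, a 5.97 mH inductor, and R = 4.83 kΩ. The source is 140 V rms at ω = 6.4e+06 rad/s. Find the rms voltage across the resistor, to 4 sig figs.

X_L = ωL = 38210 Ω
X_C = 1/(ωC) = 10280 Ω
Net reactance X = X_L − X_C = 27930 Ω
Z = 4830 + j27930 Ω
|Z| = √(4830² + 27930²) = 28340 Ω
I = V/|Z| = 4.939 mA
V_R = I·|Z_R| = 0.004939 × 4830 = 23.86 V

23.86 V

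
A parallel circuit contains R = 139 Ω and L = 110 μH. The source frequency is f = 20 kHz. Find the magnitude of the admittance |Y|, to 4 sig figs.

72.70 mS

ω = 2πf = 125700 rad/s
X_L = ωL = 13.82 Ω
Parallel: admittances add. Y = 1/R + 1/(jωL)
Y = (0.007194 − j0.07234) S
|Y| = 0.07270 S → |Z| = 1/|Y| = 13.76 Ω, ∠Z = −∠Y = 84.32°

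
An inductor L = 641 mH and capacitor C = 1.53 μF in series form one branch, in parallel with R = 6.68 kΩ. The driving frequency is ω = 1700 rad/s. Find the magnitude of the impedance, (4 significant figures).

701.3 Ω

X_L = ωL = 1090 Ω
X_C = 1/(ωC) = 384.5 Ω
Branch 1: Z₁ = R = 6680 Ω
Branch 2 (series LC): Z₂ = j(X_L − X_C) = j705.2 Ω
Parallel: Z = Z₁Z₂/(Z₁+Z₂), |Z| = 701.3 Ω, ∠Z = 83.97°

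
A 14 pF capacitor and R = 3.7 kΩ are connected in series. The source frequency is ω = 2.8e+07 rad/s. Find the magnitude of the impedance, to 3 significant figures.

X_C = 1/(ωC) = 2550 Ω
Z = 3700 − j2550 Ω
|Z| = √(3700² + 2550²) = 4490 Ω

4490 Ω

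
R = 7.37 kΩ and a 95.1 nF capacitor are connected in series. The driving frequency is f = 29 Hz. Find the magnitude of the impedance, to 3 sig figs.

ω = 2πf = 182.2 rad/s
X_C = 1/(ωC) = 57700 Ω
Z = 7370 − j57700 Ω
|Z| = √(7370² + 57700²) = 58200 Ω

58200 Ω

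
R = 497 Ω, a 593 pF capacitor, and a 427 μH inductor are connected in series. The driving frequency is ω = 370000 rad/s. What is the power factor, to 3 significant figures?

X_L = ωL = 158 Ω
X_C = 1/(ωC) = 4560 Ω
Net reactance X = X_L − X_C = -4400 Ω
Z = 497 − j4400 Ω
|Z| = √(497² + 4400²) = 4430 Ω
∠Z = arctan(-4400/497) = -83.6°
cos φ = cos(-83.6°) = 0.112

0.112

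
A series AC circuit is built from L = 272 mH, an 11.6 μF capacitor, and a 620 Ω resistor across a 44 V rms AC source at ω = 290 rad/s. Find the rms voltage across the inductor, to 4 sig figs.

X_L = ωL = 78.88 Ω
X_C = 1/(ωC) = 297.3 Ω
Net reactance X = X_L − X_C = -218.4 Ω
Z = 620.0 − j218.4 Ω
|Z| = √(620.0² + 218.4²) = 657.3 Ω
I = V/|Z| = 66.94 mA
V_L = I·|Z_L| = 0.06694 × 78.88 = 5.280 V

5.280 V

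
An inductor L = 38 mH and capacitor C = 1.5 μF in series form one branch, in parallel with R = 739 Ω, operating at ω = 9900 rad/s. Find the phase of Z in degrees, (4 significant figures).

X_L = ωL = 376.2 Ω
X_C = 1/(ωC) = 67.34 Ω
Branch 1: Z₁ = R = 739.0 Ω
Branch 2 (series LC): Z₂ = j(X_L − X_C) = j308.9 Ω
Parallel: Z = Z₁Z₂/(Z₁+Z₂), |Z| = 285.0 Ω, ∠Z = 67.32°

67.32°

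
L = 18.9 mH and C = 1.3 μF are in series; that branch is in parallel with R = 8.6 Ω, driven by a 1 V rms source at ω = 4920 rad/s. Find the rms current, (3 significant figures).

X_L = ωL = 93.0 Ω
X_C = 1/(ωC) = 156 Ω
Branch 1: Z₁ = R = 8.60 Ω
Branch 2 (series LC): Z₂ = j(X_L − X_C) = −j63.4 Ω
Parallel: Z = Z₁Z₂/(Z₁+Z₂), |Z| = 8.52 Ω, ∠Z = -7.73°
I = V/|Z| = 1/8.52 = 117 mA

117 mA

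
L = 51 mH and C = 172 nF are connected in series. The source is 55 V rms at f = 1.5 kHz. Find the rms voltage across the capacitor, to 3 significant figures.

249 V

ω = 2πf = 9425 rad/s
X_L = ωL = 481 Ω
X_C = 1/(ωC) = 617 Ω
Net reactance X = X_L − X_C = -136 Ω
Z = − j136 Ω
|Z| = √(0² + 136²) = 136 Ω
I = V/|Z| = 404 mA
V_C = I·|Z_C| = 0.404 × 617 = 249 V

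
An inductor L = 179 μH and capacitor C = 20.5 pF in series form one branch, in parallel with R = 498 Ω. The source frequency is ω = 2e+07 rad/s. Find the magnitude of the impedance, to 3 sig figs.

456 Ω

X_L = ωL = 3580 Ω
X_C = 1/(ωC) = 2440 Ω
Branch 1: Z₁ = R = 498 Ω
Branch 2 (series LC): Z₂ = j(X_L − X_C) = j1140 Ω
Parallel: Z = Z₁Z₂/(Z₁+Z₂), |Z| = 456 Ω, ∠Z = 23.6°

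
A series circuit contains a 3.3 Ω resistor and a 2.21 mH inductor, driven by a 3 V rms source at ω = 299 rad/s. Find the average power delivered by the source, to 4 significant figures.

2.622 W

X_L = ωL = 0.6608 Ω
Z = 3.300 + j0.6608 Ω
|Z| = √(3.300² + 0.6608²) = 3.366 Ω
∠Z = arctan(0.6608/3.300) = 11.32°
I = V/|Z| = 891.4 mA
P = VI cos φ = 3 × 0.8914 × cos(11.32°) = 2.622 W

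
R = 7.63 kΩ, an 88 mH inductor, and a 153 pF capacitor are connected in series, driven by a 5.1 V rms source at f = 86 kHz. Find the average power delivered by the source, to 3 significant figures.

151 μW

ω = 2πf = 540400 rad/s
X_L = ωL = 47600 Ω
X_C = 1/(ωC) = 12100 Ω
Net reactance X = X_L − X_C = 35500 Ω
Z = 7630 + j35500 Ω
|Z| = √(7630² + 35500²) = 36300 Ω
∠Z = arctan(35500/7630) = 77.9°
I = V/|Z| = 141 μA
P = VI cos φ = 5.1 × 0.000141 × cos(77.9°) = 151 μW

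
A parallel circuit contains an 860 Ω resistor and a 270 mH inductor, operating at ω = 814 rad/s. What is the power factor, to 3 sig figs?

X_L = ωL = 220 Ω
Parallel: admittances add. Y = 1/R + 1/(jωL)
Y = (0.00116 − j0.00455) S
|Y| = 0.00470 S → |Z| = 1/|Y| = 213 Ω, ∠Z = −∠Y = 75.7°
cos φ = cos(75.7°) = 0.248

0.248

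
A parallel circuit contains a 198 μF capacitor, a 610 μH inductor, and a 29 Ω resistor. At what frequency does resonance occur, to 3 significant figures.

458 Hz

ω₀ = 1/√(LC) = 1/√(0.00061 × 0.000198) = 2877 rad/s
f₀ = ω₀/(2π) = 458 Hz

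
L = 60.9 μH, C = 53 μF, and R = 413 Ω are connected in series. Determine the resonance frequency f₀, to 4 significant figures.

ω₀ = 1/√(LC) = 1/√(6.09e-05 × 5.3e-05) = 17600 rad/s
f₀ = ω₀/(2π) = 2.801 kHz

2.801 kHz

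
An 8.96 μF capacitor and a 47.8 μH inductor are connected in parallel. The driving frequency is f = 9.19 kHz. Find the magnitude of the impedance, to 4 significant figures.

6.449 Ω

ω = 2πf = 57740 rad/s
X_L = ωL = 2.760 Ω
X_C = 1/(ωC) = 1.933 Ω
Parallel: admittances add. Y = 1/(jωL) + jωC
Y = (0 + j0.1551) S
|Y| = 0.1551 S → |Z| = 1/|Y| = 6.449 Ω, ∠Z = −∠Y = -90.00°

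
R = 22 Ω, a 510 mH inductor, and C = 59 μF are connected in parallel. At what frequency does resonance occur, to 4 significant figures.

ω₀ = 1/√(LC) = 1/√(0.51 × 5.9e-05) = 182.3 rad/s
f₀ = ω₀/(2π) = 29.01 Hz

29.01 Hz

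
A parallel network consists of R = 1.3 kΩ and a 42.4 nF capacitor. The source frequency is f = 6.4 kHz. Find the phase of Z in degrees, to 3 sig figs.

-65.7°

ω = 2πf = 40210 rad/s
X_C = 1/(ωC) = 587 Ω
Parallel: admittances add. Y = 1/R + jωC
Y = (0.000769 + j0.00171) S
|Y| = 0.00187 S → |Z| = 1/|Y| = 535 Ω, ∠Z = −∠Y = -65.7°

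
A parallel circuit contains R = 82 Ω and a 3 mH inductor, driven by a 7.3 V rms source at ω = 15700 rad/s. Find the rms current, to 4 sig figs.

178.7 mA

X_L = ωL = 47.10 Ω
Parallel: admittances add. Y = 1/R + 1/(jωL)
Y = (0.01220 − j0.02123) S
|Y| = 0.02448 S → |Z| = 1/|Y| = 40.84 Ω, ∠Z = −∠Y = 60.13°
I = V/|Z| = 7.3/40.84 = 178.7 mA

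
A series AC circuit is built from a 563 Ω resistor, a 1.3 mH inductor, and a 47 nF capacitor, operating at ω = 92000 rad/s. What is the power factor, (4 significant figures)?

X_L = ωL = 119.6 Ω
X_C = 1/(ωC) = 231.3 Ω
Net reactance X = X_L − X_C = -111.7 Ω
Z = 563.0 − j111.7 Ω
|Z| = √(563.0² + 111.7²) = 574.0 Ω
∠Z = arctan(-111.7/563.0) = -11.22°
cos φ = cos(-11.22°) = 0.9809

0.9809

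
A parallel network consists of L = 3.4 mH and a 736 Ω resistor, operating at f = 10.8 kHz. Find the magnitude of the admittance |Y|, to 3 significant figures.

4.54 mS

ω = 2πf = 67860 rad/s
X_L = ωL = 231 Ω
Parallel: admittances add. Y = 1/R + 1/(jωL)
Y = (0.00136 − j0.00433) S
|Y| = 0.00454 S → |Z| = 1/|Y| = 220 Ω, ∠Z = −∠Y = 72.6°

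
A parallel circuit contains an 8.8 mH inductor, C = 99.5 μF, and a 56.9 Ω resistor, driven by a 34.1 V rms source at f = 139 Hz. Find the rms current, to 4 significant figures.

1.591 A

ω = 2πf = 873.4 rad/s
X_L = ωL = 7.686 Ω
X_C = 1/(ωC) = 11.51 Ω
Parallel: admittances add. Y = 1/R + 1/(jωL) + jωC
Y = (0.01757 − j0.04321) S
|Y| = 0.04665 S → |Z| = 1/|Y| = 21.44 Ω, ∠Z = −∠Y = 67.87°
I = V/|Z| = 34.1/21.44 = 1.591 A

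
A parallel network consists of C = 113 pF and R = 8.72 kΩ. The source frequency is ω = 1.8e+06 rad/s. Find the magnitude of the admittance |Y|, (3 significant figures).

234 μS

X_C = 1/(ωC) = 4920 Ω
Parallel: admittances add. Y = 1/R + jωC
Y = (0.000115 + j0.000203) S
|Y| = 0.000234 S → |Z| = 1/|Y| = 4280 Ω, ∠Z = −∠Y = -60.6°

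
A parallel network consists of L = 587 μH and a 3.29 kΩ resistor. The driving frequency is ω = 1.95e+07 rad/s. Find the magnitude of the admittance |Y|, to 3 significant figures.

316 μS

X_L = ωL = 11400 Ω
Parallel: admittances add. Y = 1/R + 1/(jωL)
Y = (0.000304 − j8.74e-05) S
|Y| = 0.000316 S → |Z| = 1/|Y| = 3160 Ω, ∠Z = −∠Y = 16.0°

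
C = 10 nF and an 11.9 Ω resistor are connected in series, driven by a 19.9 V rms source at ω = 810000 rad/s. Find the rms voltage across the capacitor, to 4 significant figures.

X_C = 1/(ωC) = 123.5 Ω
Z = 11.90 − j123.5 Ω
|Z| = √(11.90² + 123.5²) = 124.0 Ω
I = V/|Z| = 160.4 mA
V_C = I·|Z_C| = 0.1604 × 123.5 = 19.81 V

19.81 V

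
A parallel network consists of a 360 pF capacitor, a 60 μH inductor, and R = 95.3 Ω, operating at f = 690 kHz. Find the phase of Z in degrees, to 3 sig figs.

12.3°

ω = 2πf = 4.335e+06 rad/s
X_L = ωL = 260 Ω
X_C = 1/(ωC) = 641 Ω
Parallel: admittances add. Y = 1/R + 1/(jωL) + jωC
Y = (0.0105 − j0.00228) S
|Y| = 0.0107 S → |Z| = 1/|Y| = 93.1 Ω, ∠Z = −∠Y = 12.3°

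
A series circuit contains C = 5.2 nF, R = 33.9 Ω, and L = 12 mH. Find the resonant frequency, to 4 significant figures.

20.15 kHz

ω₀ = 1/√(LC) = 1/√(0.012 × 5.2e-09) = 126600 rad/s
f₀ = ω₀/(2π) = 20.15 kHz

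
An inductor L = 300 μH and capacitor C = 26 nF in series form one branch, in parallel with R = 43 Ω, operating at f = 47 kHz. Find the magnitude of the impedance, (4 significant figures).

29.92 Ω

ω = 2πf = 295300 rad/s
X_L = ωL = 88.59 Ω
X_C = 1/(ωC) = 130.2 Ω
Branch 1: Z₁ = R = 43.00 Ω
Branch 2 (series LC): Z₂ = j(X_L − X_C) = −j41.65 Ω
Parallel: Z = Z₁Z₂/(Z₁+Z₂), |Z| = 29.92 Ω, ∠Z = -45.91°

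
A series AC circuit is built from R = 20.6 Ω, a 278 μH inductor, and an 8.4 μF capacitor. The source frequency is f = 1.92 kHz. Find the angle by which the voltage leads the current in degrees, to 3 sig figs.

-17.5°

ω = 2πf = 12060 rad/s
X_L = ωL = 3.35 Ω
X_C = 1/(ωC) = 9.87 Ω
Net reactance X = X_L − X_C = -6.51 Ω
Z = 20.6 − j6.51 Ω
|Z| = √(20.6² + 6.51²) = 21.6 Ω
∠Z = arctan(-6.51/20.6) = -17.5°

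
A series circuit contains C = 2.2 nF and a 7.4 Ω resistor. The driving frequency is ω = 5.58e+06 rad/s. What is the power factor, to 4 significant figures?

X_C = 1/(ωC) = 81.46 Ω
Z = 7.400 − j81.46 Ω
|Z| = √(7.400² + 81.46²) = 81.80 Ω
∠Z = arctan(-81.46/7.400) = -84.81°
cos φ = cos(-84.81°) = 0.09047

0.09047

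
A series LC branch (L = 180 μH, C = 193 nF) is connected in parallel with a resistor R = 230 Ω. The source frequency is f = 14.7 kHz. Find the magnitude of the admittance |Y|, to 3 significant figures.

25.7 mS

ω = 2πf = 92360 rad/s
X_L = ωL = 16.6 Ω
X_C = 1/(ωC) = 56.1 Ω
Branch 1: Z₁ = R = 230 Ω
Branch 2 (series LC): Z₂ = j(X_L − X_C) = −j39.5 Ω
Parallel: Z = Z₁Z₂/(Z₁+Z₂), |Z| = 38.9 Ω, ∠Z = -80.3°
|Y| = 1/|Z| = 25.7 mS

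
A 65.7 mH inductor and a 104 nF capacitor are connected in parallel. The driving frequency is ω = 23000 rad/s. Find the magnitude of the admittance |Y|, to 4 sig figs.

X_L = ωL = 1511 Ω
X_C = 1/(ωC) = 418.1 Ω
Parallel: admittances add. Y = 1/(jωL) + jωC
Y = (0 + j0.001730) S
|Y| = 0.001730 S → |Z| = 1/|Y| = 578.0 Ω, ∠Z = −∠Y = -90.00°

1.730 mS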